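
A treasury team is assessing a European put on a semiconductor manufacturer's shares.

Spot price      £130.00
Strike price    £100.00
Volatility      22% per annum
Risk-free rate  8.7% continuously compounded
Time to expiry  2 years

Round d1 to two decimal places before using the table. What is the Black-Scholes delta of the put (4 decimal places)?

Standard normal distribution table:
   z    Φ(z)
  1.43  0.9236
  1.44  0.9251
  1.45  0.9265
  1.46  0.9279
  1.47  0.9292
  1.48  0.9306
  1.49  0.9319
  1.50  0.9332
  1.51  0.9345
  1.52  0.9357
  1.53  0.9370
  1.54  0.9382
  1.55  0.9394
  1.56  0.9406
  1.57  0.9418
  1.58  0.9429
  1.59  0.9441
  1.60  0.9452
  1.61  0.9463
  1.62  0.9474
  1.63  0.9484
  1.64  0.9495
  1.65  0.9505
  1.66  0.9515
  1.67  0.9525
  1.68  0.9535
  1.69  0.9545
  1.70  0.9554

-0.0594

σ√T = 0.22 × 1.4142 = 0.3111
d₁ = [ln(130/100) + (0.087 + 0.22²/2)·2] / 0.3111 = [0.2624 + 0.2224] / 0.3111 = 1.5581 ≈ 1.56
N(d₁) = N(1.56) = 0.9406
Δ_put = N(d₁) − 1 = 0.9406 − 1 = -0.0594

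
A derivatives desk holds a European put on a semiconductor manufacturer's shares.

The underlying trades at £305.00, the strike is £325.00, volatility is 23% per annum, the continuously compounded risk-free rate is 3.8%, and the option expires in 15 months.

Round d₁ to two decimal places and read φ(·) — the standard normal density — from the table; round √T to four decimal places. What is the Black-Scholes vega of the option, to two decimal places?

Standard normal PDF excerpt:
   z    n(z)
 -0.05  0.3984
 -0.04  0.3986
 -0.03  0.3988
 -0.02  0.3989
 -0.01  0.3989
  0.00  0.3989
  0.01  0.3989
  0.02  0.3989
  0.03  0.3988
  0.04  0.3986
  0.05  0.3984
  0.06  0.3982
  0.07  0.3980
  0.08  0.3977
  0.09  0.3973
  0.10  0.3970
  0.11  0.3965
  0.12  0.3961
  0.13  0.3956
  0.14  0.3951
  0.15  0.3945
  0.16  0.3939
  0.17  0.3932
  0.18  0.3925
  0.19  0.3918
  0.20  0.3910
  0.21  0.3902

σ√T = 0.23·√1.25 = 0.2571
d₁ = [ln(305/325) + (0.038 + 0.23²/2)·1.25] / 0.2571 = [-0.0635 + 0.0806] / 0.2571 = 0.0663 which rounds to 0.07
√T = √1.25 = 1.1180
φ(d₁) = φ(0.07) = 0.3980
vega = S·φ(d₁)·√T = 305·0.3980·1.1180 = 135.7140
(The call has the same vega.)

135.71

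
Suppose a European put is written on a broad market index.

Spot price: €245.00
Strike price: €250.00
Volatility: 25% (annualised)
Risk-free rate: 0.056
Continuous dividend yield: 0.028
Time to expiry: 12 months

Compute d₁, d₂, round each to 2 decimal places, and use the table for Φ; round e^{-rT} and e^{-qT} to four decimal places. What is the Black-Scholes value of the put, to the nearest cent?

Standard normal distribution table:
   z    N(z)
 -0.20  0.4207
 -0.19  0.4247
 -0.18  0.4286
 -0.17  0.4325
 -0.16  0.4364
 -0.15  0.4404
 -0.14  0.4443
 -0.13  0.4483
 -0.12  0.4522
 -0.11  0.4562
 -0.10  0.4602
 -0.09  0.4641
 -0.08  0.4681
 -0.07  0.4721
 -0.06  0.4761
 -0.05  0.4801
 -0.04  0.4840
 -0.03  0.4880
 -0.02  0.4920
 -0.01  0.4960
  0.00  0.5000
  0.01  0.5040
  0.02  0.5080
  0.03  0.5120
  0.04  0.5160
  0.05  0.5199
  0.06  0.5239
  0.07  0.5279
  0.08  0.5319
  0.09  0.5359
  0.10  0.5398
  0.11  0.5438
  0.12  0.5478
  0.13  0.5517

σ√T = 0.25·√1 = 0.2500
ln(S/K) + (r − q + σ²/2)T = ln(245/250) + (0.056 − 0.028 + 0.25²/2)·1 = -0.0202 + 0.0592 = 0.0390
d₁ = 0.0390 / 0.2500 = 0.1562 ≈ 0.16
d₂ = d₁ − σ√T = 0.1562 − 0.2500 = -0.0938 ≈ -0.09
exp(−qT) = exp(−0.028·1) = 0.9724;  exp(−rT) = exp(−0.056·1) = 0.9455
N(−d₂) = N(0.09) = 0.5359;  N(−d₁) = N(-0.16) = 0.4364
P = 250·0.9455·0.5359 − 245·0.9724·0.4364 = 126.6734 − 103.9671 = 22.7063

€22.71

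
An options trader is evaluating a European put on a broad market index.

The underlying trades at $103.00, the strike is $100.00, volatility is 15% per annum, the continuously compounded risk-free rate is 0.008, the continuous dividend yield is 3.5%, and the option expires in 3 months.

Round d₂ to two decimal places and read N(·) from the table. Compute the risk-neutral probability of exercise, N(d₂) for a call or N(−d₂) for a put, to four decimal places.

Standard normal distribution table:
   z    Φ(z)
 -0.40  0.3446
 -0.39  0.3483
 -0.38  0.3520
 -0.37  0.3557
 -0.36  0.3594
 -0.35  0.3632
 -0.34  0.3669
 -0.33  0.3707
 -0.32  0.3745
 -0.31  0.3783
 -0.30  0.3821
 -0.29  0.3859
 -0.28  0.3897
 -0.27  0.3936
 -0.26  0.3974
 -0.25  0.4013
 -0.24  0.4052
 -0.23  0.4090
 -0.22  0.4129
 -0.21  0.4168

0.3936

σ√T = 0.15 × 0.5000 = 0.0750
d₁ = [ln(103/100) + (0.008 − 0.035 + 0.15²/2)·0.25] / 0.0750 = [0.0296 − 0.0039] / 0.0750 = 0.3416 ⇒ 0.34
d₂ = d₁ − σ√T = 0.3416 − 0.0750 = 0.2666 ⇒ 0.27
Pr(exercise) under Q = N(−d₂) = N(-0.27) = 0.3936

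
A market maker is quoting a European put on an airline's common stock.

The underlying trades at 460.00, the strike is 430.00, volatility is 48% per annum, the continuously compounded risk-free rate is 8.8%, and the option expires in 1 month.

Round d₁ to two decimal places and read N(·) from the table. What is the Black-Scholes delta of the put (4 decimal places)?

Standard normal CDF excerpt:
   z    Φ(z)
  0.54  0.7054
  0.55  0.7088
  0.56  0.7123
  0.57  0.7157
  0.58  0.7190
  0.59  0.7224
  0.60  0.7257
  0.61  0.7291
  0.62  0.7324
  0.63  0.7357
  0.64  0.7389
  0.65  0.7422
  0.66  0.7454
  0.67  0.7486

σ√T = 0.48·√0.08333 = 0.1386
d₁ = [ln(460/430) + (0.088 + ½·0.48²)·0.08333] / (σ√T) = (0.0674 + 0.0169) / 0.1386 = 0.6089 ⇒ 0.61
N(d₁) = N(0.61) = 0.7291
Δ_put = N(d₁) − 1 = 0.7291 − 1 = -0.2709

-0.2709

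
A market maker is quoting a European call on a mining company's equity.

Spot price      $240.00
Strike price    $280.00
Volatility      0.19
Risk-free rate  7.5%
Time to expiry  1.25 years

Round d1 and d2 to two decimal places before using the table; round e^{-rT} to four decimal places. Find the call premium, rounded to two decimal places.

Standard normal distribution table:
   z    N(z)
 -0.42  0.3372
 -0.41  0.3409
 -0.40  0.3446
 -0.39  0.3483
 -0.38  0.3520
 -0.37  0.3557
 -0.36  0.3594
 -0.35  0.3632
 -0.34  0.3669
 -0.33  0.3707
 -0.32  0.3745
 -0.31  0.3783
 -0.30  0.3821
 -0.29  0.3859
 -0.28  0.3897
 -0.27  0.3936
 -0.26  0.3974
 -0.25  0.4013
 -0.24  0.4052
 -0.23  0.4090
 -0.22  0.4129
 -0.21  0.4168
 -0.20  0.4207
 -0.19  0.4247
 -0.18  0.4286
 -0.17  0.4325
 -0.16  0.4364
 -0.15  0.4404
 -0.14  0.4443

$14.07

σ√T = 0.19·√1.25 = 0.2124
d₁ = [ln(240/280) + (0.075 + ½·0.19²)·1.25] / (σ√T) = (-0.1542 + 0.1163) / 0.2124 = -0.1781 ⇒ -0.18
d₂ = -0.1781 − 0.2124 = -0.3906 ⇒ -0.39
exp(−rT) = exp(−0.075·1.25) = 0.9105
C = 240·N(-0.18) − 280·0.9105·N(-0.39) = 240·0.4286 − 280·0.9105·0.3483 = 102.8640 − 88.7956 = 14.0684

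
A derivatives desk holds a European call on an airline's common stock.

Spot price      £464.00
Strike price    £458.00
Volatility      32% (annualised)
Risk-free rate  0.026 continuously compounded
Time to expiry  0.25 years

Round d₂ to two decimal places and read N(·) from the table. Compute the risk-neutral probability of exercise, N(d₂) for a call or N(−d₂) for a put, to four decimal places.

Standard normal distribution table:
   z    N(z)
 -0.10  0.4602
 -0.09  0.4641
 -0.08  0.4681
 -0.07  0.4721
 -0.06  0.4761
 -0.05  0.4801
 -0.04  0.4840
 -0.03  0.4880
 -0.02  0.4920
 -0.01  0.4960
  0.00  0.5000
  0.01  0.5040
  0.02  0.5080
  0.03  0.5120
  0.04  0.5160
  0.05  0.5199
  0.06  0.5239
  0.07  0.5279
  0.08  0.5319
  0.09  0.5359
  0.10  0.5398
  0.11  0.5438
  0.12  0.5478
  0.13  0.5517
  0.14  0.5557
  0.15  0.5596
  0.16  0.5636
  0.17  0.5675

σ√T = 0.32·√0.25 = 0.1600
d₁ = [ln(464/458) + (0.026 + ½·0.32²)·0.25] / (σ√T) = (0.0130 + 0.0193) / 0.1600 = 0.2020 which rounds to 0.20
d₂ = 0.2020 − 0.1600 = 0.0420 which rounds to 0.04
Pr(exercise) under Q = N(d₂) = 0.5160

0.5160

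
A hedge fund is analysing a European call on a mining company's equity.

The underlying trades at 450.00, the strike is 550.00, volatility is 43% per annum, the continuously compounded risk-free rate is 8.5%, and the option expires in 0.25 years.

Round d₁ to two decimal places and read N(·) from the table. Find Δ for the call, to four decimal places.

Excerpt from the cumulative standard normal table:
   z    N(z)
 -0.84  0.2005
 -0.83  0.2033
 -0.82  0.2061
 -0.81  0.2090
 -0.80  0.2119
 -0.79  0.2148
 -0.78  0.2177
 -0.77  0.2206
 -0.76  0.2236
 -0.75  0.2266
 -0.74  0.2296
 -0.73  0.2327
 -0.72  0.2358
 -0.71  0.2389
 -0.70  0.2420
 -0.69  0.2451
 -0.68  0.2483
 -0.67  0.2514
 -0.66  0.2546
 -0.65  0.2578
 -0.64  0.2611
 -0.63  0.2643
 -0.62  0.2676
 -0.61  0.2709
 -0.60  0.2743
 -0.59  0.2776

σ√T = 0.43·√0.25 = 0.2150
ln(S/K) + (r + σ²/2)T = ln(450/550) + (0.085 + 0.43²/2)·0.25 = -0.2007 + 0.0444 = -0.1563
d₁ = -0.1563 / 0.2150 = -0.7270 → -0.73
N(d₁) = N(-0.73) = 0.2327
Δ_call = N(d₁) = 0.2327

0.2327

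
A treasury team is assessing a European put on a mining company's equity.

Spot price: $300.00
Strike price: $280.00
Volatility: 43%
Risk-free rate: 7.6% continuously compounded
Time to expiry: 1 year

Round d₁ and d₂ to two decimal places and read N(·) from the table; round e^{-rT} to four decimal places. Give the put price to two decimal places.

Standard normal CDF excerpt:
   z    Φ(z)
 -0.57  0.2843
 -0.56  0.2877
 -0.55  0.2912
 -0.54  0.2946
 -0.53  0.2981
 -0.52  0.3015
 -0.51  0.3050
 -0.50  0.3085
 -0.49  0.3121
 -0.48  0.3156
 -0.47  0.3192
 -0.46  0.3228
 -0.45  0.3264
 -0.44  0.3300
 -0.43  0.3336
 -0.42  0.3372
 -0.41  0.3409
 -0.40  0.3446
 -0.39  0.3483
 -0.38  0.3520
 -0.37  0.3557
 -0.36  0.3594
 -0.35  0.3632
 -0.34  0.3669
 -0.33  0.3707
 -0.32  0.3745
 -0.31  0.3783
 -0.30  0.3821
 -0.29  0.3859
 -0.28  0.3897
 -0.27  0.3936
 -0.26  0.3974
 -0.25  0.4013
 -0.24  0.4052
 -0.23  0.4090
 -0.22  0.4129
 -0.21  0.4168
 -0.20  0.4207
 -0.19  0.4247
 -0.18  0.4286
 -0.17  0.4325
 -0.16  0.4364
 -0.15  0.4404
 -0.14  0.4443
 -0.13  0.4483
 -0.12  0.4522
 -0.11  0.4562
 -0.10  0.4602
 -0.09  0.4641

$29.99

T = 1;  σ√T = 0.4300
d₁ = [ln(300/280) + (0.076 + 0.43²/2)·1] / 0.4300 = [0.0690 + 0.1684] / 0.4300 = 0.5522 → 0.55
d₂ = d₁ − σ√T = 0.5522 − 0.4300 = 0.1222 → 0.12
exp(−rT) = exp(−0.076·1) = 0.9268
N(−d₂) = N(-0.12) = 0.4522;  N(−d₁) = N(-0.55) = 0.2912
P = 280·0.9268·0.4522 − 300·0.2912 = 117.3477 − 87.3600 = 29.9877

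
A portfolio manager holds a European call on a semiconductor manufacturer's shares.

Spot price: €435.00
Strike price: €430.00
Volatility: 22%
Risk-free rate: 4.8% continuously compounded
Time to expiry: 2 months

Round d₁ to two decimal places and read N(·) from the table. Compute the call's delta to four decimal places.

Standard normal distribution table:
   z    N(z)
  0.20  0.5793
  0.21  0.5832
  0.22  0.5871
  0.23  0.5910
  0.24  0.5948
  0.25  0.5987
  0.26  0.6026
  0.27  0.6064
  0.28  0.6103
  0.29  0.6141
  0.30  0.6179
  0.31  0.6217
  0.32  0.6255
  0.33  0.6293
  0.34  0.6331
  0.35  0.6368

T = 0.1667;  σ√T = 0.0898
d₁ = [ln(435/430) + (0.048 + ½·0.22²)·0.1667] / (σ√T) = (0.0116 + 0.0120) / 0.0898 = 0.2627 which rounds to 0.26
N(d₁) = N(0.26) = 0.6026
Δ_call = N(d₁) = 0.6026

0.6026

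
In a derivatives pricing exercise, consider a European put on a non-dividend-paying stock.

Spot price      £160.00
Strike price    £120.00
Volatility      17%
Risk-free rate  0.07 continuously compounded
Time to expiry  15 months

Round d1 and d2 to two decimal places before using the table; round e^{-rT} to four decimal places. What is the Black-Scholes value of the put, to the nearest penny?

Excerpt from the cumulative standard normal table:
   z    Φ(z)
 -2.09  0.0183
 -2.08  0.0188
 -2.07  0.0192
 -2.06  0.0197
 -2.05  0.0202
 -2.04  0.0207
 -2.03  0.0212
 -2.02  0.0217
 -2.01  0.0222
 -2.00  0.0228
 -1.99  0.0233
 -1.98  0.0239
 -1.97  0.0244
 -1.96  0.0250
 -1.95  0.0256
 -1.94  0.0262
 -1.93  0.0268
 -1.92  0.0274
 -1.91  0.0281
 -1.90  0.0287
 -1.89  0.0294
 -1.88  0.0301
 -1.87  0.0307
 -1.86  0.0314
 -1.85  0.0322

£0.24

σ√T = 0.17·√1.25 = 0.1901
ln(S/K) + (r + σ²/2)T = ln(160/120) + (0.07 + 0.17²/2)·1.25 = 0.2877 + 0.1056 = 0.3932
d₁ = 0.3932 / 0.1901 = 2.0690 which rounds to 2.07
d₂ = d₁ − σ√T = 2.0690 − 0.1901 = 1.8789 which rounds to 1.88
e^(−rT) = e^(−0.07·1.25) = 0.9162
N(−d₂) = N(-1.88) = 0.0301;  N(−d₁) = N(-2.07) = 0.0192
P = 120·0.9162·0.0301 − 160·0.0192 = 3.3093 − 3.0720 = 0.2373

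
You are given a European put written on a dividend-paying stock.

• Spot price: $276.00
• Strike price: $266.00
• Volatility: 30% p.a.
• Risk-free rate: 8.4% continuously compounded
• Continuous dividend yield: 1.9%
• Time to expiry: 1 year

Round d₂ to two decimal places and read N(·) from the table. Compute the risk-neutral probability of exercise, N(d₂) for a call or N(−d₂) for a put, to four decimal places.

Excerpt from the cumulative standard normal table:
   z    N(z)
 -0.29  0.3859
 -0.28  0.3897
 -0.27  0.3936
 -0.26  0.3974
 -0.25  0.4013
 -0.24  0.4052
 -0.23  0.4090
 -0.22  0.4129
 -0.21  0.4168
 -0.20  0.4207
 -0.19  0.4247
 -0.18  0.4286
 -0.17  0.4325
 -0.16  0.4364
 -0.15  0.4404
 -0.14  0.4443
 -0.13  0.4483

0.4247

T = 1;  σ√T = 0.3000
ln(S/K) + (r − q + σ²/2)T = ln(276/266) + (0.084 − 0.019 + 0.3²/2)·1 = 0.0369 + 0.1100 = 0.1469
d₁ = 0.1469 / 0.3000 = 0.4897 which rounds to 0.49
d₂ = d₁ − σ√T = 0.4897 − 0.3000 = 0.1897 which rounds to 0.19
Pr(exercise) under Q = N(−d₂) = N(-0.19) = 0.4247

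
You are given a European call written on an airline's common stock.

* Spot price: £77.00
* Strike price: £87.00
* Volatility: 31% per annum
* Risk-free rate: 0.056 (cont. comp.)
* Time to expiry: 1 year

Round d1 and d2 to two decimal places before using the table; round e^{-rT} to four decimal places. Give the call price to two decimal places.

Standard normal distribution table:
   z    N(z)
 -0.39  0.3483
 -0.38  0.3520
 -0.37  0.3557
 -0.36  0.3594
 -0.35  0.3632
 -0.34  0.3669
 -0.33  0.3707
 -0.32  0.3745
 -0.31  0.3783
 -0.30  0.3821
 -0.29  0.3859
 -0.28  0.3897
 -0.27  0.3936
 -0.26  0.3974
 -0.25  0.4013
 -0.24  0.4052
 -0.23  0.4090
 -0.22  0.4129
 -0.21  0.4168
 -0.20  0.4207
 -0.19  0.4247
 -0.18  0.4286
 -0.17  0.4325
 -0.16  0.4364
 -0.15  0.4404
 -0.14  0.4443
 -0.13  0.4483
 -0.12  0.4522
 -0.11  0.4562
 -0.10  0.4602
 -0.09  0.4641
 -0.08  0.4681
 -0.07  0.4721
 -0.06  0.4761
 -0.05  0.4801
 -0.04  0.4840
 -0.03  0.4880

T = 1;  σ√T = 0.3100
ln(S/K) + (r + σ²/2)T = ln(77/87) + (0.056 + 0.31²/2)·1 = -0.1221 + 0.1041 = -0.0181
d₁ = -0.0181 / 0.3100 = -0.0582 ⇒ -0.06
d₂ = d₁ − σ√T = -0.0582 − 0.3100 = -0.3682 ⇒ -0.37
e^(−rT) = e^(−0.056·1) = 0.9455
C = 77·N(-0.06) − 87·0.9455·N(-0.37) = 77·0.4761 − 87·0.9455·0.3557 = 36.6597 − 29.2593 = 7.4004

£7.40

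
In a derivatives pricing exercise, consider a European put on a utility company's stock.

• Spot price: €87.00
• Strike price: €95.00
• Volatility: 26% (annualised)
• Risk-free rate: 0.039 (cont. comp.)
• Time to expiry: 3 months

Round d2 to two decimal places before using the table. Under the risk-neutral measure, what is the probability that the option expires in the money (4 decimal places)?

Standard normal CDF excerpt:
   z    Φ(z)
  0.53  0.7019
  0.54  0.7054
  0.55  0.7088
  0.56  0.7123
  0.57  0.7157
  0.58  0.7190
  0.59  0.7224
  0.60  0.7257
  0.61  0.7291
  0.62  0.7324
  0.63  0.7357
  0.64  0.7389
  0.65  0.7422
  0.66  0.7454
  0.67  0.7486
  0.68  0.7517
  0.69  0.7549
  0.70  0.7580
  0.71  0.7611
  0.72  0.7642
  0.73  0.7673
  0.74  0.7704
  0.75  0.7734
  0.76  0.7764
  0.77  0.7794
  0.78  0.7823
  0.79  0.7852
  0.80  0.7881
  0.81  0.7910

σ√T = 0.26·√0.25 = 0.1300
d₁ = [ln(87/95) + (0.039 + ½·0.26²)·0.25] / (σ√T) = (-0.0880 + 0.0182) / 0.1300 = -0.5367 ⇒ -0.54
d₂ = -0.5367 − 0.1300 = -0.6667 ⇒ -0.67
Pr(exercise) under Q = N(−d₂) = N(0.67) = 0.7486

0.7486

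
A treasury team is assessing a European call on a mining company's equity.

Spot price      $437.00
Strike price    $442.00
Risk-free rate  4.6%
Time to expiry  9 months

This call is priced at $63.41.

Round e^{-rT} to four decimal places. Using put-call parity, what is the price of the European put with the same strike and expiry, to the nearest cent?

$53.43

e^(−rT) = e^(−0.046·0.75) = 0.9661
Put-call parity: C − P = S − K·e^(−rT) = 437 − 442·0.9661 = 437 − 427.0162 = 9.9838
P = C − (C − P) = 63.41 − (9.9838) = 53.4262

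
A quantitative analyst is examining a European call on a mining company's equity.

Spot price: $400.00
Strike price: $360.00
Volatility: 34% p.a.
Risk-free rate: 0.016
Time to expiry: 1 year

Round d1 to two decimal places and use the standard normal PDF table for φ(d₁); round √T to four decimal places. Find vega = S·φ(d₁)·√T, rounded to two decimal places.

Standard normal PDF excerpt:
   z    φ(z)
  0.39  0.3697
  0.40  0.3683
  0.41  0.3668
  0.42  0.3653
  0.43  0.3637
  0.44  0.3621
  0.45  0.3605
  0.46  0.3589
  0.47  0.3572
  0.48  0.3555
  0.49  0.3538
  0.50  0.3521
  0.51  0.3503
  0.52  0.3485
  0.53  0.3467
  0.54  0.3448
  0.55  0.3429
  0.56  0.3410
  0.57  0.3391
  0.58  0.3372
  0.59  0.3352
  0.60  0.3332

T = 1;  σ√T = 0.3400
ln(S/K) + (r + σ²/2)T = ln(400/360) + (0.016 + 0.34²/2)·1 = 0.1054 + 0.0738 = 0.1792
d₁ = 0.1792 / 0.3400 = 0.5269 ⇒ 0.53
√T = √1 = 1.0000
φ(d₁) = φ(0.53) = 0.3467
vega = S·φ(d₁)·√T = 400·0.3467·1.0000 = 138.6800
(The put has the same vega.)

138.68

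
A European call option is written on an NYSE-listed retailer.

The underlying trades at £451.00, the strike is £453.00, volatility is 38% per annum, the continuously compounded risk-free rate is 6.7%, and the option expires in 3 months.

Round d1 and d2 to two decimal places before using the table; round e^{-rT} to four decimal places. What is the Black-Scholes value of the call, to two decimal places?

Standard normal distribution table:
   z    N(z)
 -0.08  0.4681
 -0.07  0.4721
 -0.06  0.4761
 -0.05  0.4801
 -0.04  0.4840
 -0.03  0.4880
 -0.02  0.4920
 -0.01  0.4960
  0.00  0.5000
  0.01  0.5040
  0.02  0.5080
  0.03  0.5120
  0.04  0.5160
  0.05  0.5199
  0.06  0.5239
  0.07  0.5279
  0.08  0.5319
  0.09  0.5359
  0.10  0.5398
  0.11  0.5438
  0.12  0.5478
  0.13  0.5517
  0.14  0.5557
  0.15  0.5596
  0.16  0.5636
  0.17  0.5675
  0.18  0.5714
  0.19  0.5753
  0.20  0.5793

£36.79

σ√T = 0.38·√0.25 = 0.1900
d₁ = [ln(451/453) + (0.067 + ½·0.38²)·0.25] / (σ√T) = (-0.0044 + 0.0348) / 0.1900 = 0.1599 which rounds to 0.16
d₂ = 0.1599 − 0.1900 = -0.0301 which rounds to -0.03
exp(−rT) = exp(−0.067·0.25) = 0.9834
C = 451·N(0.16) − 453·0.9834·N(-0.03) = 451·0.5636 − 453·0.9834·0.4880 = 254.1836 − 217.3943 = 36.7893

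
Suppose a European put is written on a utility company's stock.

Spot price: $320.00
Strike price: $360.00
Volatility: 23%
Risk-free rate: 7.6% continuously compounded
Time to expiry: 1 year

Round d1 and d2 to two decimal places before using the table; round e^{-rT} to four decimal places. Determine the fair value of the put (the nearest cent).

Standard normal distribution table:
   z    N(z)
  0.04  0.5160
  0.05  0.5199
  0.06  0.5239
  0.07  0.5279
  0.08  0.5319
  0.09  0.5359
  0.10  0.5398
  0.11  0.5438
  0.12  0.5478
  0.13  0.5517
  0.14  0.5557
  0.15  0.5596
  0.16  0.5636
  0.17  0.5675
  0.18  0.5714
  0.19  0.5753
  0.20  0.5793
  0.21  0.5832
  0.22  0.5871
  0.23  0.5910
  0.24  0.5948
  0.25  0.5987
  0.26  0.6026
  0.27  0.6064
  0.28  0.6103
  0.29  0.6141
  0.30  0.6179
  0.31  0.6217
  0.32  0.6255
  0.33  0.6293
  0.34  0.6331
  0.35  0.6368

$37.23

σ√T = 0.23 × 1.0000 = 0.2300
ln(S/K) + (r + σ²/2)T = ln(320/360) + (0.076 + 0.23²/2)·1 = -0.1178 + 0.1024 = -0.0153
d₁ = -0.0153 / 0.2300 = -0.0667 ≈ -0.07
d₂ = d₁ − σ√T = -0.0667 − 0.2300 = -0.2967 ≈ -0.30
e^(−rT) = e^(−0.076·1) = 0.9268
P = 360·0.9268·N(0.30) − 320·N(0.07) = 360·0.9268·0.6179 − 320·0.5279 = 206.1611 − 168.9280 = 37.2331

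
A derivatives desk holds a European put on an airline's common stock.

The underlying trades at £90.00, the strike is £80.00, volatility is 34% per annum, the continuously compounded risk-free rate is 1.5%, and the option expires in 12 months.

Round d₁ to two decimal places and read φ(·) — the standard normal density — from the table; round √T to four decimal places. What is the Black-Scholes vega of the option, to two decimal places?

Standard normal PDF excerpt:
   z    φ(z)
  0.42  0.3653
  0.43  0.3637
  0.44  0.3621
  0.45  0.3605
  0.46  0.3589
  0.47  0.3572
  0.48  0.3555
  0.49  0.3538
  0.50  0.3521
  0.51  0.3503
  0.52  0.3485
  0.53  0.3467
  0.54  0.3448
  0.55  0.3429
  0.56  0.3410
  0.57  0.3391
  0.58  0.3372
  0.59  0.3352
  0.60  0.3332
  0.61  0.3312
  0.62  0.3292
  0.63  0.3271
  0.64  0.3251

30.69

σ√T = 0.34·√1 = 0.3400
d₁ = [ln(90/80) + (0.015 + 0.34²/2)·1] / 0.3400 = [0.1178 + 0.0728] / 0.3400 = 0.5605 ≈ 0.56
√T = √1 = 1.0000
φ(d₁) = φ(0.56) = 0.3410
vega = S·φ(d₁)·√T = 90·0.3410·1.0000 = 30.6900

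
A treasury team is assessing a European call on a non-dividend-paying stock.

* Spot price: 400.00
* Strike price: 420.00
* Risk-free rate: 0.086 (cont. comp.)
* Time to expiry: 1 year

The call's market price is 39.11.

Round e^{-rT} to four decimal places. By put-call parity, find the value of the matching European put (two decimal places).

24.50

exp(−rT) = exp(−0.086·1) = 0.9176
Put-call parity: C − P = S − K·e^(−rT) = 400 − 420·0.9176 = 400 − 385.3920 = 14.6080
P = C − (C − P) = 39.11 − (14.6080) = 24.5020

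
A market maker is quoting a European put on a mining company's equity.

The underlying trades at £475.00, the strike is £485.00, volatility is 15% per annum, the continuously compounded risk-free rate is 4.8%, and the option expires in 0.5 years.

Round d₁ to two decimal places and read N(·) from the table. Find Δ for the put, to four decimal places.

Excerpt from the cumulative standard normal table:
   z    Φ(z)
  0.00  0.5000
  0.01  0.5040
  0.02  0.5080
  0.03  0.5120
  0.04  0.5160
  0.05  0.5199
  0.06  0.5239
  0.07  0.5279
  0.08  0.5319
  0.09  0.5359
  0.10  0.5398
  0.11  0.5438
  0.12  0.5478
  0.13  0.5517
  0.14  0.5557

-0.4681

σ√T = 0.15·√0.5 = 0.1061
d₁ = [ln(475/485) + (0.048 + 0.15²/2)·0.5] / 0.1061 = [-0.0208 + 0.0296] / 0.1061 = 0.0829 → 0.08
N(d₁) = N(0.08) = 0.5319
Δ_put = N(d₁) − 1 = 0.5319 − 1 = -0.4681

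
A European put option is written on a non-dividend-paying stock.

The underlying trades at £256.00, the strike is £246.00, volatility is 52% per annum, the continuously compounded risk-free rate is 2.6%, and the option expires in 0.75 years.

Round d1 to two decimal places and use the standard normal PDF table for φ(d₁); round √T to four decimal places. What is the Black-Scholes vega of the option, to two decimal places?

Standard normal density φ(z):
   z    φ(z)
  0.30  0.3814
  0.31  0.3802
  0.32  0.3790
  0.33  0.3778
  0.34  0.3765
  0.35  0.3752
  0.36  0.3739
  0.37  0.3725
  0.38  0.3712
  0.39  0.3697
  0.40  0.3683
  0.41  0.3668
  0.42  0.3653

82.89

T = 0.75;  σ√T = 0.4503
d₁ = [ln(256/246) + (0.026 + 0.52²/2)·0.75] / 0.4503 = [0.0398 + 0.1209] / 0.4503 = 0.3569 ⇒ 0.36
√T = √0.75 = 0.8660
φ(d₁) = φ(0.36) = 0.3739
vega = S·φ(d₁)·√T = 256·0.3739·0.8660 = 82.8921
(The call has the same vega.)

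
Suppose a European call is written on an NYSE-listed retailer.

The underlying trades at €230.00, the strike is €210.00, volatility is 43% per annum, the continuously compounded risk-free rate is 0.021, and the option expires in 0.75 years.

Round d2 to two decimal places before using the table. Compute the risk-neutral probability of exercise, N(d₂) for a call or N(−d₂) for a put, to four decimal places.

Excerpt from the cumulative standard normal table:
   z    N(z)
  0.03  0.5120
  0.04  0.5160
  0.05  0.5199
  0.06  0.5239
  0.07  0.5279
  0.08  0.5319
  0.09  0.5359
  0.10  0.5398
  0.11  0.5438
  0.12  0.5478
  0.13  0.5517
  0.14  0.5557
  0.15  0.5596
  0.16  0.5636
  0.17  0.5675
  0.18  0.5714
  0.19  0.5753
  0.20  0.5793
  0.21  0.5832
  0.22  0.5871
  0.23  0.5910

0.5398

σ√T = 0.43 × 0.8660 = 0.3724
ln(S/K) + (r + σ²/2)T = ln(230/210) + (0.021 + 0.43²/2)·0.75 = 0.0910 + 0.0851 = 0.1761
d₁ = 0.1761 / 0.3724 = 0.4728 which rounds to 0.47
d₂ = d₁ − σ√T = 0.4728 − 0.3724 = 0.1004 which rounds to 0.10
Pr(exercise) under Q = N(d₂) = 0.5398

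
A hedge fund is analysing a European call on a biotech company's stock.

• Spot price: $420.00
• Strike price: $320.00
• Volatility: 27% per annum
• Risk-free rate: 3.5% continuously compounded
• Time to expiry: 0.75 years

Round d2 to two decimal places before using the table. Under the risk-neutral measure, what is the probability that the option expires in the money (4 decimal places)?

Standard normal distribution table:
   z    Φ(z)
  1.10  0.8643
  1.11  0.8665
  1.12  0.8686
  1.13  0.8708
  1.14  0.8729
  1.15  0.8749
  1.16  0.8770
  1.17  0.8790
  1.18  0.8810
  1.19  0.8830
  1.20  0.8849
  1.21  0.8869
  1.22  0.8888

0.8770

σ√T = 0.27 × 0.8660 = 0.2338
d₁ = [ln(420/320) + (0.035 + ½·0.27²)·0.75] / (σ√T) = (0.2719 + 0.0536) / 0.2338 = 1.3921 ≈ 1.39
d₂ = 1.3921 − 0.2338 = 1.1583 ≈ 1.16
Pr(exercise) under Q = N(d₂) = 0.8770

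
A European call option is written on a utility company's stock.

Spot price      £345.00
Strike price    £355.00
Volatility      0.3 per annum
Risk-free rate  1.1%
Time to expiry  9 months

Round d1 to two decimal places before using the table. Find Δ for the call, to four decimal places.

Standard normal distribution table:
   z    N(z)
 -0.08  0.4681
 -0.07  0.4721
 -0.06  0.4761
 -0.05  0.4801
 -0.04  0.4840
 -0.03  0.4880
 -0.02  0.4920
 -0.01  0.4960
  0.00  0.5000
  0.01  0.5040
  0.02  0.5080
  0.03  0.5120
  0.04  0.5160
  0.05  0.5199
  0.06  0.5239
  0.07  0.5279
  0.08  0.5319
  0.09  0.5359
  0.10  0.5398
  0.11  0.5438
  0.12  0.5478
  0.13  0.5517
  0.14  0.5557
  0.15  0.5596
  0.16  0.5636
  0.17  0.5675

σ√T = 0.3 × 0.8660 = 0.2598
d₁ = [ln(345/355) + (0.011 + 0.3²/2)·0.75] / 0.2598 = [-0.0286 + 0.0420] / 0.2598 = 0.0517 → 0.05
N(d₁) = N(0.05) = 0.5199
Δ_call = N(d₁) = 0.5199

0.5199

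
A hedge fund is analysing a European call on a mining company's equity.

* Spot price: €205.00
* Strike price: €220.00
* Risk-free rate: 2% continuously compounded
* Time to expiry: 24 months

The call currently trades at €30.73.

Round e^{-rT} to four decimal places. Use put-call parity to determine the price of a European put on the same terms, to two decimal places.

€37.11

e^(−rT) = e^(−0.02·2) = 0.9608
Put-call parity: C − P = S − K·e^(−rT) = 205 − 220·0.9608 = 205 − 211.3760 = -6.3760
P = C − (C − P) = 30.73 − (-6.3760) = 37.1060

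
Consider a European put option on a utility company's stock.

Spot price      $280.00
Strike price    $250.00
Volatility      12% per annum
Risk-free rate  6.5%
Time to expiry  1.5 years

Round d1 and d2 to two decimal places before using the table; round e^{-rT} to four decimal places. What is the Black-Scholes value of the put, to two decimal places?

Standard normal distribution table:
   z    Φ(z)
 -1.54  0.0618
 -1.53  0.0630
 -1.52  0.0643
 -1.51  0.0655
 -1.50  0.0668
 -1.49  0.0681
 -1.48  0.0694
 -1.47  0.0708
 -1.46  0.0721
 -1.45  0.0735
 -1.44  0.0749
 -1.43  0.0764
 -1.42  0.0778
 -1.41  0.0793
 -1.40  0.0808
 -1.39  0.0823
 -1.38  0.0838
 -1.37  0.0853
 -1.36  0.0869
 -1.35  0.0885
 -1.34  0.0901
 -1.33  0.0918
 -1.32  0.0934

$1.37

σ√T = 0.12·√1.5 = 0.1470
d₁ = [ln(280/250) + (0.065 + ½·0.12²)·1.5] / (σ√T) = (0.1133 + 0.1083) / 0.1470 = 1.5080 ⇒ 1.51
d₂ = 1.5080 − 0.1470 = 1.3610 ⇒ 1.36
e^(−rT) = e^(−0.065·1.5) = 0.9071
N(−d₂) = N(-1.36) = 0.0869;  N(−d₁) = N(-1.51) = 0.0655
P = 250·0.9071·0.0869 − 280·0.0655 = 19.7067 − 18.3400 = 1.3667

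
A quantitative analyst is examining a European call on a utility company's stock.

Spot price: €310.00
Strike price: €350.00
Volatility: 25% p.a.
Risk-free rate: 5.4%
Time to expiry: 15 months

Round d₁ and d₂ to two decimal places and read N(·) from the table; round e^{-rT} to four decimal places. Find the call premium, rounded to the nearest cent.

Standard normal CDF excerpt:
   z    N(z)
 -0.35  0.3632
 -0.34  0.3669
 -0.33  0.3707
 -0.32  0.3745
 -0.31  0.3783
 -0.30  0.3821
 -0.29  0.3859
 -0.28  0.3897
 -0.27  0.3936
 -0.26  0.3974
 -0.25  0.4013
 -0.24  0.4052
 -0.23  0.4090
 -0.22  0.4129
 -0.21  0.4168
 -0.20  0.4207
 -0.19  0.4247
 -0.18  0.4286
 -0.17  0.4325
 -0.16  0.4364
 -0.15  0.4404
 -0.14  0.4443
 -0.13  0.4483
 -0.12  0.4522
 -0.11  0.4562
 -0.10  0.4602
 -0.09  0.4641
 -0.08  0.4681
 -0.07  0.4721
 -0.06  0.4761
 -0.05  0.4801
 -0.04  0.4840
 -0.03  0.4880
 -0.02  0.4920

σ√T = 0.25 × 1.1180 = 0.2795
d₁ = [ln(310/350) + (0.054 + 0.25²/2)·1.25] / 0.2795 = [-0.1214 + 0.1066] / 0.2795 = -0.0529 ≈ -0.05
d₂ = d₁ − σ√T = -0.0529 − 0.2795 = -0.3325 ≈ -0.33
exp(−rT) = exp(−0.054·1.25) = 0.9347
N(d₁) = N(-0.05) = 0.4801;  N(d₂) = N(-0.33) = 0.3707
C = 310·0.4801 − 350·0.9347·0.3707 = 148.8310 − 121.2727 = 27.5583

€27.56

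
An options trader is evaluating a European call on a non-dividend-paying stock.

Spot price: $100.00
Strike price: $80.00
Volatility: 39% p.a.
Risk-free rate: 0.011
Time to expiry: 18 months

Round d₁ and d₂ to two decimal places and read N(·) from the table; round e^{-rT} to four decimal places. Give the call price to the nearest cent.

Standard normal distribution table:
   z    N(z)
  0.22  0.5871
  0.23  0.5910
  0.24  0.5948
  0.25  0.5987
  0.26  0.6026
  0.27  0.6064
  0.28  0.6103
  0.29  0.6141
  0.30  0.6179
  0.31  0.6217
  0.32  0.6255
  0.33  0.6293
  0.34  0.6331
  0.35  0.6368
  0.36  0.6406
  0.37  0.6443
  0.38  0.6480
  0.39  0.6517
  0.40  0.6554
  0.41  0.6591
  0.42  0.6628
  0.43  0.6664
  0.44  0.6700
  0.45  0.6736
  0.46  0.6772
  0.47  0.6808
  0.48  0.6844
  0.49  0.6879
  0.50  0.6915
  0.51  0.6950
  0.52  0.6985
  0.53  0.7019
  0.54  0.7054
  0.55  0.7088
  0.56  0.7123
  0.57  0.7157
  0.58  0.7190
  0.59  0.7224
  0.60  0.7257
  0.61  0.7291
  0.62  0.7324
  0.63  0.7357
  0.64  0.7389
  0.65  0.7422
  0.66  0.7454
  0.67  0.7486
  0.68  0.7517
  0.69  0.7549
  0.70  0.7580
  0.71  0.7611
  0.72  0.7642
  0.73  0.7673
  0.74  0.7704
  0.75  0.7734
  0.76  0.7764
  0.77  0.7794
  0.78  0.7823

T = 1.5;  σ√T = 0.4777
d₁ = [ln(100/80) + (0.011 + ½·0.39²)·1.5] / (σ√T) = (0.2231 + 0.1306) / 0.4777 = 0.7405 → 0.74
d₂ = 0.7405 − 0.4777 = 0.2629 → 0.26
exp(−rT) = exp(−0.011·1.5) = 0.9836
N(d₁) = N(0.74) = 0.7704;  N(d₂) = N(0.26) = 0.6026
C = 100·0.7704 − 80·0.9836·0.6026 = 77.0400 − 47.4174 = 29.6226

$29.62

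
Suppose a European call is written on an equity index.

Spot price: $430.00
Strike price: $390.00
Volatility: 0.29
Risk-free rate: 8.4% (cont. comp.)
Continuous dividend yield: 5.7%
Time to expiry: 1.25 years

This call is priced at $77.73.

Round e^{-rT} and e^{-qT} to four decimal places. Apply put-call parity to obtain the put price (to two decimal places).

$28.43

e^(−qT) = e^(−0.057·1.25) = 0.9312;  e^(−rT) = e^(−0.084·1.25) = 0.9003
Put-call parity: C − P = S·e^(−qT) − K·e^(−rT) = 430·0.9312 − 390·0.9003 = 400.4160 − 351.1170 = 49.2990
P = C − (C − P) = 77.73 − (49.2990) = 28.4310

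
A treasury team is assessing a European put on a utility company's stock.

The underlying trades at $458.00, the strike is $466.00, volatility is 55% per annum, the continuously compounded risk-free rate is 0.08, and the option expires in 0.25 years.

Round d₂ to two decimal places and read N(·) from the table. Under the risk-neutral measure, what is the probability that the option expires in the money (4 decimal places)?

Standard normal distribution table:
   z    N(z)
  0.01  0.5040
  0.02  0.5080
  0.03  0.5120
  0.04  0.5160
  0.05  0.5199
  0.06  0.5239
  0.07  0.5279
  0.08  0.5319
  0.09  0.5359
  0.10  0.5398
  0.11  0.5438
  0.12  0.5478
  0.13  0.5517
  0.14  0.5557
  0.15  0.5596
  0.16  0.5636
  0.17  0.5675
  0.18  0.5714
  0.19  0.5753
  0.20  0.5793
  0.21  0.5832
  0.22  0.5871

T = 0.25;  σ√T = 0.2750
ln(S/K) + (r + σ²/2)T = ln(458/466) + (0.08 + 0.55²/2)·0.25 = -0.0173 + 0.0578 = 0.0405
d₁ = 0.0405 / 0.2750 = 0.1473 which rounds to 0.15
d₂ = d₁ − σ√T = 0.1473 − 0.2750 = -0.1277 which rounds to -0.13
Pr(exercise) under Q = N(−d₂) = N(0.13) = 0.5517

0.5517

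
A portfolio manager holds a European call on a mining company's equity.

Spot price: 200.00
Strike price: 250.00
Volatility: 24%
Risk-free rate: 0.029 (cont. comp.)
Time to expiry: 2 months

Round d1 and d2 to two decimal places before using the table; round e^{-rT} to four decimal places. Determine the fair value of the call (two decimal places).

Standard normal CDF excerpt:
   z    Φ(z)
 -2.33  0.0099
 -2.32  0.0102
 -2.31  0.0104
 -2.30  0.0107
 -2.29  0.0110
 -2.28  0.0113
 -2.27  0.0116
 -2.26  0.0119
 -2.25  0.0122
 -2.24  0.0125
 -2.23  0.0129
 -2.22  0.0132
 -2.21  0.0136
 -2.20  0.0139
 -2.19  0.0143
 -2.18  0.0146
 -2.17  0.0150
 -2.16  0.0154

0.11

T = 0.1667;  σ√T = 0.0980
d₁ = [ln(200/250) + (0.029 + 0.24²/2)·0.1667] / 0.0980 = [-0.2231 + 0.0096] / 0.0980 = -2.1791 ⇒ -2.18
d₂ = d₁ − σ√T = -2.1791 − 0.0980 = -2.2771 ⇒ -2.28
exp(−rT) = exp(−0.029·0.1667) = 0.9952
N(d₁) = N(-2.18) = 0.0146;  N(d₂) = N(-2.28) = 0.0113
C = 200·0.0146 − 250·0.9952·0.0113 = 2.9200 − 2.8114 = 0.1086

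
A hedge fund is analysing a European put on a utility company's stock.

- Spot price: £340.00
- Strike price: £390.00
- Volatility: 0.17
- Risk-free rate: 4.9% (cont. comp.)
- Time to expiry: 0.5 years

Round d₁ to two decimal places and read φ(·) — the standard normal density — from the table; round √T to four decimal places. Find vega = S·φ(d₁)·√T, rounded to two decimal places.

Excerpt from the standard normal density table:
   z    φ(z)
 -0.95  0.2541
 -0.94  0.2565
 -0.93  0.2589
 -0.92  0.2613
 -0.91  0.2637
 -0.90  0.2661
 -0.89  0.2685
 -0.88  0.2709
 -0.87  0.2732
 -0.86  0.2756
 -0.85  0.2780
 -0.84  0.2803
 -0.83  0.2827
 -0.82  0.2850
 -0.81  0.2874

σ√T = 0.17·√0.5 = 0.1202
ln(S/K) + (r + σ²/2)T = ln(340/390) + (0.049 + 0.17²/2)·0.5 = -0.1372 + 0.0317 = -0.1055
d₁ = -0.1055 / 0.1202 = -0.8774 ≈ -0.88
√T = √0.5 = 0.7071
φ(d₁) = φ(-0.88) = 0.2709
vega = S·φ(d₁)·√T = 340·0.2709·0.7071 = 65.1282

65.13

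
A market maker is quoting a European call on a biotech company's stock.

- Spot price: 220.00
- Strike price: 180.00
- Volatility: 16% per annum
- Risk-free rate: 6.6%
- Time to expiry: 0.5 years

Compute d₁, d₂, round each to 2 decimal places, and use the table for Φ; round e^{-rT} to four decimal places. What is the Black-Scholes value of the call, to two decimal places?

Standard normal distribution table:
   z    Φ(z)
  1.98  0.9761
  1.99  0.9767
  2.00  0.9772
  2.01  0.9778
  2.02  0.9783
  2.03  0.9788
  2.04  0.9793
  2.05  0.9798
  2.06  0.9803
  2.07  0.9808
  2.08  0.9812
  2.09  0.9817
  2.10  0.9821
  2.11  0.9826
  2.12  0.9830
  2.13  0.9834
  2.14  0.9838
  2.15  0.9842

45.98

σ√T = 0.16·√0.5 = 0.1131
d₁ = [ln(220/180) + (0.066 + 0.16²/2)·0.5] / 0.1131 = [0.2007 + 0.0394] / 0.1131 = 2.1219 ≈ 2.12
d₂ = d₁ − σ√T = 2.1219 − 0.1131 = 2.0088 ≈ 2.01
exp(−rT) = exp(−0.066·0.5) = 0.9675
N(d₁) = N(2.12) = 0.9830;  N(d₂) = N(2.01) = 0.9778
C = 220·0.9830 − 180·0.9675·0.9778 = 216.2600 − 170.2839 = 45.9761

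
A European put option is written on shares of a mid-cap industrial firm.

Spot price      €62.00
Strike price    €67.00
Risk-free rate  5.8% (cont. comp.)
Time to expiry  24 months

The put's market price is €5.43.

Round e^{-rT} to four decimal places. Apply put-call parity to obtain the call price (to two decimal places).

€7.77

e^(−rT) = e^(−0.058·2) = 0.8905
Put-call parity: C − P = S − K·e^(−rT) = 62 − 67·0.8905 = 62 − 59.6635 = 2.3365
C = P + (C − P) = 5.43 + (2.3365) = 7.7665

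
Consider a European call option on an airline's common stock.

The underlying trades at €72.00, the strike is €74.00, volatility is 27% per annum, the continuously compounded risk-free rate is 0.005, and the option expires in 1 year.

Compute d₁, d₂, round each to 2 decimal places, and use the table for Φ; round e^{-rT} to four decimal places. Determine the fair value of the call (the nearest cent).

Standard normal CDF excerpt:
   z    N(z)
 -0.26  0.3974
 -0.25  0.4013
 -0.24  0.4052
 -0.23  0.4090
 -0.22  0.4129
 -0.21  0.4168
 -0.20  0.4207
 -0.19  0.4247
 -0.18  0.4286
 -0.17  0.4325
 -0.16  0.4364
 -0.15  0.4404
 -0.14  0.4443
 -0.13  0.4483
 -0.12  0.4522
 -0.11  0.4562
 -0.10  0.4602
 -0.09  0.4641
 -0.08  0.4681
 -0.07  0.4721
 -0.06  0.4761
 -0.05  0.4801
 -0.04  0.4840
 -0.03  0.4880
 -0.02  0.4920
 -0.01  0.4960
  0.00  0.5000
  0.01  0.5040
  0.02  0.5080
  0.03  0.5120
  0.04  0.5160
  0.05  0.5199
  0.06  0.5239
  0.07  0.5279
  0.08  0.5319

€7.03

σ√T = 0.27 × 1.0000 = 0.2700
d₁ = [ln(72/74) + (0.005 + 0.27²/2)·1] / 0.2700 = [-0.0274 + 0.0415] / 0.2700 = 0.0520 ≈ 0.05
d₂ = d₁ − σ√T = 0.0520 − 0.2700 = -0.2180 ≈ -0.22
exp(−rT) = exp(−0.005·1) = 0.9950
C = 72·N(0.05) − 74·0.9950·N(-0.22) = 72·0.5199 − 74·0.9950·0.4129 = 37.4328 − 30.4018 = 7.0310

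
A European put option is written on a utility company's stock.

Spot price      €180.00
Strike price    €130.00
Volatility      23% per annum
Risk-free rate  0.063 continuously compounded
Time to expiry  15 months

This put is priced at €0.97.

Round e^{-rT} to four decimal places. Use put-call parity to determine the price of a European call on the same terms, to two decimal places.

exp(−rT) = exp(−0.063·1.25) = 0.9243
Put-call parity: C − P = S − K·e^(−rT) = 180 − 130·0.9243 = 180 − 120.1590 = 59.8410
C = P + (C − P) = 0.97 + (59.8410) = 60.8110

€60.81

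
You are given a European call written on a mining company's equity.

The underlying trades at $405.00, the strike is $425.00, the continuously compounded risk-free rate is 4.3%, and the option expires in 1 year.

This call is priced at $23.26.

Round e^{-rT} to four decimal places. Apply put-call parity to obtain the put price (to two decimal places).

e^(−rT) = e^(−0.043·1) = 0.9579
Put-call parity: C − P = S − K·e^(−rT) = 405 − 425·0.9579 = 405 − 407.1075 = -2.1075
P = C − (C − P) = 23.26 − (-2.1075) = 25.3675

$25.37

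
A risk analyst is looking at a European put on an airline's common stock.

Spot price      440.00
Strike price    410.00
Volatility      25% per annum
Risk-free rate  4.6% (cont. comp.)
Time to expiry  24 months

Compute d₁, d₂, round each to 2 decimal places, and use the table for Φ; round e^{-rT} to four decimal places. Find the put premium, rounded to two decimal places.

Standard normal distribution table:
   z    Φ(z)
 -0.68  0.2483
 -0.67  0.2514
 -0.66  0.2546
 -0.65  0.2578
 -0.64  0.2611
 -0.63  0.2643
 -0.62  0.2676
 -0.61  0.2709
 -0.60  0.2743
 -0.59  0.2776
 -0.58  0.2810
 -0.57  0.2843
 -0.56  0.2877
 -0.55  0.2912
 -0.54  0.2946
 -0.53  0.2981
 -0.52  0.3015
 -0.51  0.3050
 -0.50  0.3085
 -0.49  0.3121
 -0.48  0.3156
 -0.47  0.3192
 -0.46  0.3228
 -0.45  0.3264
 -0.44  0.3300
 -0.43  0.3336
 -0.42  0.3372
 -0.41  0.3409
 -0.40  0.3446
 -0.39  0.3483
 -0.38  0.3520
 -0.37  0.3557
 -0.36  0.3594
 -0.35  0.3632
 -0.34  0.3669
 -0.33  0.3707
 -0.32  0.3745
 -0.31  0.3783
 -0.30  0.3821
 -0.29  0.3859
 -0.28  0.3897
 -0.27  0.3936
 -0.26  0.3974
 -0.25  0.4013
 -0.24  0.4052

σ√T = 0.25·√2 = 0.3536
d₁ = [ln(440/410) + (0.046 + ½·0.25²)·2] / (σ√T) = (0.0706 + 0.1545) / 0.3536 = 0.6367 ⇒ 0.64
d₂ = 0.6367 − 0.3536 = 0.2832 ⇒ 0.28
e^(−rT) = e^(−0.046·2) = 0.9121
P = 410·0.9121·N(-0.28) − 440·N(-0.64) = 410·0.9121·0.3897 − 440·0.2611 = 145.7326 − 114.8840 = 30.8486

30.85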